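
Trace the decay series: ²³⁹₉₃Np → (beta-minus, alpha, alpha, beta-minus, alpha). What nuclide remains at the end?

Ac-227

Start: (A, Z) = (239, 93).
After β⁻: (239, 94).
After α: (235, 92).
After α: (231, 90).
After β⁻: (231, 91).
After α: (227, 89).
Z = 89 is actinium.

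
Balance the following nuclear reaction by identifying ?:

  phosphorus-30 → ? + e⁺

Conserve mass number: 30 = A + 0, so A = 30.
Conserve atomic number: 15 = Z + 1, so Z = 14.
Z = 14 is silicon, so the species is silicon-30.

Si-30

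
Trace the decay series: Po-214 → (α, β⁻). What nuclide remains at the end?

Start: (A, Z) = (214, 84).
After α: (210, 82).
After β⁻: (210, 83).
Z = 83 is bismuth.

Bi-210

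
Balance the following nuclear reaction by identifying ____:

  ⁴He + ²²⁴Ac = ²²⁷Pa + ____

neutron

Conserve mass number: 4 + 224 = 227 + A, so A = 1.
Conserve atomic number: 2 + 89 = 91 + Z, so Z = 0.
A = 1 and Z = 0 is ¹n — a neutron.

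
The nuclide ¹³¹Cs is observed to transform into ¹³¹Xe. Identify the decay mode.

ΔA = 131 − 131 = 0; ΔZ = 54 − 55 = -1.
A is unchanged and Z drops by 1 — a proton has become a neutron (β⁺ emission or electron capture).

beta-plus decay or electron capture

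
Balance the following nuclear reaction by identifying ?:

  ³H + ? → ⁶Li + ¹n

Conserve mass number: 3 + A = 6 + 1, so A = 4.
Conserve atomic number: 1 + Z = 3 + 0, so Z = 2.
A = 4 and Z = 2 is ⁴He — an alpha particle.

alpha particle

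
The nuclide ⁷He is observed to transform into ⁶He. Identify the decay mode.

ΔA = 6 − 7 = -1; ΔZ = 2 − 2 = +0.
A drops by 1 with Z unchanged — a neutron was emitted.

neutron emission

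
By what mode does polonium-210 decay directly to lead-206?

alpha decay

ΔA = 206 − 210 = -4; ΔZ = 82 − 84 = -2.
A drops by 4 and Z drops by 2 — the signature of alpha emission.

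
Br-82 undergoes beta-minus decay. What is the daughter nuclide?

Beta-minus decay: mass number changes by +0, atomic number by +1.
A: 82 = 82; Z: 35 + 1 = 36.
Z = 36 is krypton, so the daughter is Kr-82.

Kr-82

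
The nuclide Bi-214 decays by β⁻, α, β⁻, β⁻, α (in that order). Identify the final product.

Start: (A, Z) = (214, 83).
After β⁻: (214, 84).
After α: (210, 82).
After β⁻: (210, 83).
After β⁻: (210, 84).
After α: (206, 82).
Z = 82 is lead.

Pb-206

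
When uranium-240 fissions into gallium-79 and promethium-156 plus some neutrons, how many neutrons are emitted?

5

Conserve mass number: 240 = 79 + 156 + k, so k = 240 − 235 = 5.
Check atomic number: 92 = 31 + 61 + 0 = 92. ✓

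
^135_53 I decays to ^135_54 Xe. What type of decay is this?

ΔA = 135 − 135 = 0; ΔZ = 54 − 53 = +1.
A is unchanged and Z rises by 1 — a neutron has become a proton (β⁻ decay).

beta-minus decay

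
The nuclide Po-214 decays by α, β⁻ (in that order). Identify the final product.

Start: (A, Z) = (214, 84).
After α: (210, 82).
After β⁻: (210, 83).
Z = 83 is bismuth.

Bi-210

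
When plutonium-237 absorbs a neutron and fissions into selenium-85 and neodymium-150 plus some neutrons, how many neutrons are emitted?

3

Conserve mass number: 238 = 85 + 150 + k, so k = 238 − 235 = 3.
Check atomic number: 94 = 34 + 60 + 0 = 94. ✓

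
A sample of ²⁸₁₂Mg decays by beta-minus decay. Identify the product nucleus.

Beta-minus decay: mass number changes by +0, atomic number by +1.
A: 28 = 28; Z: 12 + 1 = 13.
Z = 13 is aluminium, so the daughter is ²⁸₁₃Al.

Al-28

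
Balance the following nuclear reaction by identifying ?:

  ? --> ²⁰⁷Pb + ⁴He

Conserve mass number: A = 207 + 4, so A = 211.
Conserve atomic number: Z = 82 + 2, so Z = 84.
Z = 84 is polonium, so the species is ²¹¹Po.

Po-211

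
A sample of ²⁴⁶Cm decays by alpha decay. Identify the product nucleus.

Pu-242

Alpha decay: mass number changes by -4, atomic number by -2.
A: 246 − 4 = 242; Z: 96 − 2 = 94.
Z = 94 is plutonium, so the daughter is ²⁴²Pu.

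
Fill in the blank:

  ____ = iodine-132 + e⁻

Conserve mass number: A = 132 + 0, so A = 132.
Conserve atomic number: Z = 53 − 1, so Z = 52.
Z = 52 is tellurium, so the species is tellurium-132.

Te-132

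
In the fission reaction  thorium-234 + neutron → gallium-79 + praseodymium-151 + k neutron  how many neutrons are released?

5

Conserve mass number: 235 = 79 + 151 + k, so k = 235 − 230 = 5.
Check atomic number: 90 = 31 + 59 + 0 = 90. ✓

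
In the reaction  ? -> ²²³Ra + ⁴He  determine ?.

Th-227

Conserve mass number: A = 223 + 4, so A = 227.
Conserve atomic number: Z = 88 + 2, so Z = 90.
Z = 90 is thorium, so the species is ²²⁷Th.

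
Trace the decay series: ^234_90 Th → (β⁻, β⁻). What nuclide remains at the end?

Start: (A, Z) = (234, 90).
After β⁻: (234, 91).
After β⁻: (234, 92).
Z = 92 is uranium.

U-234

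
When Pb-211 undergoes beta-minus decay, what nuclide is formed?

Beta-minus decay: mass number changes by +0, atomic number by +1.
A: 211 = 211; Z: 82 + 1 = 83.
Z = 83 is bismuth, so the daughter is Bi-211.

Bi-211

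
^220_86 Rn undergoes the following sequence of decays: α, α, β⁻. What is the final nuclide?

Bi-212

Start: (A, Z) = (220, 86).
After α: (216, 84).
After α: (212, 82).
After β⁻: (212, 83).
Z = 83 is bismuth.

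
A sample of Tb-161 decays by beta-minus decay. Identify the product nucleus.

Beta-minus decay: mass number changes by +0, atomic number by +1.
A: 161 = 161; Z: 65 + 1 = 66.
Z = 66 is dysprosium, so the daughter is Dy-161.

Dy-161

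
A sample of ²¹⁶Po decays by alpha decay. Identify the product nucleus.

Pb-212

Alpha decay: mass number changes by -4, atomic number by -2.
A: 216 − 4 = 212; Z: 84 − 2 = 82.
Z = 82 is lead, so the daughter is ²¹²Pb.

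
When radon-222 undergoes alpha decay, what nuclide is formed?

Alpha decay: mass number changes by -4, atomic number by -2.
A: 222 − 4 = 218; Z: 86 − 2 = 84.
Z = 84 is polonium, so the daughter is polonium-218.

Po-218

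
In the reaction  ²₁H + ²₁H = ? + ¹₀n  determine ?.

Conserve mass number: 2 + 2 = A + 1, so A = 3.
Conserve atomic number: 1 + 1 = Z + 0, so Z = 2.
Z = 2 is helium, so the species is ³₂He.

He-3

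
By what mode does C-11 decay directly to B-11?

ΔA = 11 − 11 = 0; ΔZ = 5 − 6 = -1.
A is unchanged and Z drops by 1 — a proton has become a neutron (β⁺ emission or electron capture).

beta-plus decay or electron capture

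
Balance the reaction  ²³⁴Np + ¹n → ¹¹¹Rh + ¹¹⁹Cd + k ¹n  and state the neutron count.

Conserve mass number: 235 = 111 + 119 + k, so k = 235 − 230 = 5.
Check atomic number: 93 = 45 + 48 + 0 = 93. ✓

5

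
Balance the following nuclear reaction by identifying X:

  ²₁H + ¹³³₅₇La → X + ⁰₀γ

Conserve mass number: 2 + 133 = A + 0, so A = 135.
Conserve atomic number: 1 + 57 = Z + 0, so Z = 58.
Z = 58 is cerium, so the species is ¹³⁵₅₈Ce.

Ce-135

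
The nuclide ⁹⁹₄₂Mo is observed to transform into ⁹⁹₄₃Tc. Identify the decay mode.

beta-minus decay

ΔA = 99 − 99 = 0; ΔZ = 43 − 42 = +1.
A is unchanged and Z rises by 1 — a neutron has become a proton (β⁻ decay).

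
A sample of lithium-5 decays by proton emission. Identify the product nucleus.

Proton emission: mass number changes by -1, atomic number by -1.
A: 5 − 1 = 4; Z: 3 − 1 = 2.
Z = 2 is helium, so the daughter is helium-4.

He-4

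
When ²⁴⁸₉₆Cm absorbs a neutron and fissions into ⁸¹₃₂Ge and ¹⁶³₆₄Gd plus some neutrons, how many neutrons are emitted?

Conserve mass number: 249 = 81 + 163 + k, so k = 249 − 244 = 5.
Check atomic number: 96 = 32 + 64 + 0 = 96. ✓

5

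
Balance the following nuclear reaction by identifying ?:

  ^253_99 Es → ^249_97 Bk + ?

alpha particle

Conserve mass number: 253 = 249 + A, so A = 4.
Conserve atomic number: 99 = 97 + Z, so Z = 2.
A = 4 and Z = 2 is ^4_2 He — an alpha particle.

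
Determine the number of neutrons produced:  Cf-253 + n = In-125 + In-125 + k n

Conserve mass number: 254 = 125 + 125 + k, so k = 254 − 250 = 4.
Check atomic number: 98 = 49 + 49 + 0 = 98. ✓

4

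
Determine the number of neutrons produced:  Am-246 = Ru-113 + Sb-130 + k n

3

Conserve mass number: 246 = 113 + 130 + k, so k = 246 − 243 = 3.
Check atomic number: 95 = 44 + 51 + 0 = 95. ✓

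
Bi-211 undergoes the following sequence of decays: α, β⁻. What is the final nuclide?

Pb-207

Start: (A, Z) = (211, 83).
After α: (207, 81).
After β⁻: (207, 82).
Z = 82 is lead.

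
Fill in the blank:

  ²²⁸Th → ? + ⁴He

Ra-224

Conserve mass number: 228 = A + 4, so A = 224.
Conserve atomic number: 90 = Z + 2, so Z = 88.
Z = 88 is radium, so the species is ²²⁴Ra.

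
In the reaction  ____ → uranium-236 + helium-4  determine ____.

Conserve mass number: A = 236 + 4, so A = 240.
Conserve atomic number: Z = 92 + 2, so Z = 94.
Z = 94 is plutonium, so the species is plutonium-240.

Pu-240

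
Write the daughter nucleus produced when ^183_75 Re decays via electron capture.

Electron capture: mass number changes by +0, atomic number by -1.
A: 183 = 183; Z: 75 − 1 = 74.
Z = 74 is tungsten, so the daughter is ^183_74 W.

W-183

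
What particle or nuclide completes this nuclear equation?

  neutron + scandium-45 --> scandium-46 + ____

Conserve mass number: 1 + 45 = 46 + A, so A = 0.
Conserve atomic number: 0 + 21 = 21 + Z, so Z = 0.
A = 0 and Z = 0 is γ — a gamma ray.

gamma ray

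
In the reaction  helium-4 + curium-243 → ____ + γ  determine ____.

Conserve mass number: 4 + 243 = A + 0, so A = 247.
Conserve atomic number: 2 + 96 = Z + 0, so Z = 98.
Z = 98 is californium, so the species is californium-247.

Cf-247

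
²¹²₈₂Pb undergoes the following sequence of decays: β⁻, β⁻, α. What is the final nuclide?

Pb-208

Start: (A, Z) = (212, 82).
After β⁻: (212, 83).
After β⁻: (212, 84).
After α: (208, 82).
Z = 82 is lead.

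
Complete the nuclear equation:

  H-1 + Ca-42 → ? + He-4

K-39

Conserve mass number: 1 + 42 = A + 4, so A = 39.
Conserve atomic number: 1 + 20 = Z + 2, so Z = 19.
Z = 19 is potassium, so the species is K-39.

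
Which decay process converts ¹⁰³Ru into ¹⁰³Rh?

beta-minus decay

ΔA = 103 − 103 = 0; ΔZ = 45 − 44 = +1.
A is unchanged and Z rises by 1 — a neutron has become a proton (β⁻ decay).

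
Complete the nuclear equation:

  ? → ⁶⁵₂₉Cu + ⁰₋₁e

Ni-65

Conserve mass number: A = 65 + 0, so A = 65.
Conserve atomic number: Z = 29 − 1, so Z = 28.
Z = 28 is nickel, so the species is ⁶⁵₂₈Ni.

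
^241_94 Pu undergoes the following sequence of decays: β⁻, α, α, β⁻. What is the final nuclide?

U-233

Start: (A, Z) = (241, 94).
After β⁻: (241, 95).
After α: (237, 93).
After α: (233, 91).
After β⁻: (233, 92).
Z = 92 is uranium.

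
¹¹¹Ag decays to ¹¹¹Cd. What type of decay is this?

ΔA = 111 − 111 = 0; ΔZ = 48 − 47 = +1.
A is unchanged and Z rises by 1 — a neutron has become a proton (β⁻ decay).

beta-minus decay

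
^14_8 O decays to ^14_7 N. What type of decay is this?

beta-plus decay or electron capture

ΔA = 14 − 14 = 0; ΔZ = 7 − 8 = -1.
A is unchanged and Z drops by 1 — a proton has become a neutron (β⁺ emission or electron capture).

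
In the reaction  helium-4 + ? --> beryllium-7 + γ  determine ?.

Conserve mass number: 4 + A = 7 + 0, so A = 3.
Conserve atomic number: 2 + Z = 4 + 0, so Z = 2.
Z = 2 is helium, so the species is helium-3.

He-3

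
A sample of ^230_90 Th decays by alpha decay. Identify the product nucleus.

Ra-226

Alpha decay: mass number changes by -4, atomic number by -2.
A: 230 − 4 = 226; Z: 90 − 2 = 88.
Z = 88 is radium, so the daughter is ^226_88 Ra.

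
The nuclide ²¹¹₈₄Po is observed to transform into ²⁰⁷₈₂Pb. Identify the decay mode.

alpha decay

ΔA = 207 − 211 = -4; ΔZ = 82 − 84 = -2.
A drops by 4 and Z drops by 2 — the signature of alpha emission.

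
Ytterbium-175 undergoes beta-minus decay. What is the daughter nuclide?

Lu-175

Beta-minus decay: mass number changes by +0, atomic number by +1.
A: 175 = 175; Z: 70 + 1 = 71.
Z = 71 is lutetium, so the daughter is lutetium-175.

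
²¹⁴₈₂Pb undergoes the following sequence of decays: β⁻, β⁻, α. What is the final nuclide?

Start: (A, Z) = (214, 82).
After β⁻: (214, 83).
After β⁻: (214, 84).
After α: (210, 82).
Z = 82 is lead.

Pb-210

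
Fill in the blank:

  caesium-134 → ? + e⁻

Ba-134

Conserve mass number: 134 = A + 0, so A = 134.
Conserve atomic number: 55 = Z − 1, so Z = 56.
Z = 56 is barium, so the species is barium-134.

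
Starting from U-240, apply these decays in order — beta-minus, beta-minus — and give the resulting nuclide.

Start: (A, Z) = (240, 92).
After β⁻: (240, 93).
After β⁻: (240, 94).
Z = 94 is plutonium.

Pu-240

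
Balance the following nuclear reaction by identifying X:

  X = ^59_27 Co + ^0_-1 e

Conserve mass number: A = 59 + 0, so A = 59.
Conserve atomic number: Z = 27 − 1, so Z = 26.
Z = 26 is iron, so the species is ^59_26 Fe.

Fe-59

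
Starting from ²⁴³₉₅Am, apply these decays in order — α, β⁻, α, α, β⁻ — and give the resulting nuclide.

Pa-231

Start: (A, Z) = (243, 95).
After α: (239, 93).
After β⁻: (239, 94).
After α: (235, 92).
After α: (231, 90).
After β⁻: (231, 91).
Z = 91 is protactinium.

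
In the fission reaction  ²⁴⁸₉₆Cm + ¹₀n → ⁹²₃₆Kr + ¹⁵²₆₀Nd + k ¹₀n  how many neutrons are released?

5

Conserve mass number: 249 = 92 + 152 + k, so k = 249 − 244 = 5.
Check atomic number: 96 = 36 + 60 + 0 = 96. ✓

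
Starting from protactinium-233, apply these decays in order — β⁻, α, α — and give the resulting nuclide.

Start: (A, Z) = (233, 91).
After β⁻: (233, 92).
After α: (229, 90).
After α: (225, 88).
Z = 88 is radium.

Ra-225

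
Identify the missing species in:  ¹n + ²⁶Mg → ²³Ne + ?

Conserve mass number: 1 + 26 = 23 + A, so A = 4.
Conserve atomic number: 0 + 12 = 10 + Z, so Z = 2.
A = 4 and Z = 2 is ⁴He — an alpha particle.

alpha particle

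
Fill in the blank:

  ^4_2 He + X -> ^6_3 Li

deuteron

Conserve mass number: 4 + A = 6, so A = 2.
Conserve atomic number: 2 + Z = 3, so Z = 1.
A = 2 and Z = 1 is ^2_1 H — a deuteron.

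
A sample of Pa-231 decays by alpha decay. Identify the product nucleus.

Ac-227

Alpha decay: mass number changes by -4, atomic number by -2.
A: 231 − 4 = 227; Z: 91 − 2 = 89.
Z = 89 is actinium, so the daughter is Ac-227.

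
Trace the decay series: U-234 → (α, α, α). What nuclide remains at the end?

Start: (A, Z) = (234, 92).
After α: (230, 90).
After α: (226, 88).
After α: (222, 86).
Z = 86 is radon.

Rn-222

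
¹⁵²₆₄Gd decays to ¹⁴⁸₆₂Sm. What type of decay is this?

ΔA = 148 − 152 = -4; ΔZ = 62 − 64 = -2.
A drops by 4 and Z drops by 2 — the signature of alpha emission.

alpha decay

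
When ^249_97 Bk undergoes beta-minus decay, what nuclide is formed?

Cf-249

Beta-minus decay: mass number changes by +0, atomic number by +1.
A: 249 = 249; Z: 97 + 1 = 98.
Z = 98 is californium, so the daughter is ^249_98 Cf.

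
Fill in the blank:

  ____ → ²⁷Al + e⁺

Conserve mass number: A = 27 + 0, so A = 27.
Conserve atomic number: Z = 13 + 1, so Z = 14.
Z = 14 is silicon, so the species is ²⁷Si.

Si-27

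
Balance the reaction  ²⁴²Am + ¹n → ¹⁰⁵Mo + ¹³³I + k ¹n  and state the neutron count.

Conserve mass number: 243 = 105 + 133 + k, so k = 243 − 238 = 5.
Check atomic number: 95 = 42 + 53 + 0 = 95. ✓

5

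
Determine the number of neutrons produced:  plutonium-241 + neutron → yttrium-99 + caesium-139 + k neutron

4

Conserve mass number: 242 = 99 + 139 + k, so k = 242 − 238 = 4.
Check atomic number: 94 = 39 + 55 + 0 = 94. ✓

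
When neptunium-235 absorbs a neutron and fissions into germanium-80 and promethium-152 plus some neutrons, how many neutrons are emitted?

4

Conserve mass number: 236 = 80 + 152 + k, so k = 236 − 232 = 4.
Check atomic number: 93 = 32 + 61 + 0 = 93. ✓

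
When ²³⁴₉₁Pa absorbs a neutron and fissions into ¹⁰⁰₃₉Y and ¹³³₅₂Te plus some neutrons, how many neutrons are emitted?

Conserve mass number: 235 = 100 + 133 + k, so k = 235 − 233 = 2.
Check atomic number: 91 = 39 + 52 + 0 = 91. ✓

2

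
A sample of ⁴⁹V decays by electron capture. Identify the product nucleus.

Electron capture: mass number changes by +0, atomic number by -1.
A: 49 = 49; Z: 23 − 1 = 22.
Z = 22 is titanium, so the daughter is ⁴⁹Ti.

Ti-49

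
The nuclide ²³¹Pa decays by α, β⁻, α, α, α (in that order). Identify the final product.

Start: (A, Z) = (231, 91).
After α: (227, 89).
After β⁻: (227, 90).
After α: (223, 88).
After α: (219, 86).
After α: (215, 84).
Z = 84 is polonium.

Po-215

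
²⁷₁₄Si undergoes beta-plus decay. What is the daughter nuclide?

Al-27

Beta-plus decay: mass number changes by +0, atomic number by -1.
A: 27 = 27; Z: 14 − 1 = 13.
Z = 13 is aluminium, so the daughter is ²⁷₁₃Al.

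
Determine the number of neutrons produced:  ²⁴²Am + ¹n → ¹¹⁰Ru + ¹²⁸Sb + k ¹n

5

Conserve mass number: 243 = 110 + 128 + k, so k = 243 − 238 = 5.
Check atomic number: 95 = 44 + 51 + 0 = 95. ✓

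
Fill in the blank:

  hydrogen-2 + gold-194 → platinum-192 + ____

alpha particle

Conserve mass number: 2 + 194 = 192 + A, so A = 4.
Conserve atomic number: 1 + 79 = 78 + Z, so Z = 2.
A = 4 and Z = 2 is helium-4 — an alpha particle.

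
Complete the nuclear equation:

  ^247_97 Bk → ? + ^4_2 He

Am-243

Conserve mass number: 247 = A + 4, so A = 243.
Conserve atomic number: 97 = Z + 2, so Z = 95.
Z = 95 is americium, so the species is ^243_95 Am.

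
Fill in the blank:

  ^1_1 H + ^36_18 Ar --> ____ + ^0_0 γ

Conserve mass number: 1 + 36 = A + 0, so A = 37.
Conserve atomic number: 1 + 18 = Z + 0, so Z = 19.
Z = 19 is potassium, so the species is ^37_19 K.

K-37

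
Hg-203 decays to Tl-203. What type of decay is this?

beta-minus decay

ΔA = 203 − 203 = 0; ΔZ = 81 − 80 = +1.
A is unchanged and Z rises by 1 — a neutron has become a proton (β⁻ decay).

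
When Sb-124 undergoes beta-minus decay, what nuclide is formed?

Beta-minus decay: mass number changes by +0, atomic number by +1.
A: 124 = 124; Z: 51 + 1 = 52.
Z = 52 is tellurium, so the daughter is Te-124.

Te-124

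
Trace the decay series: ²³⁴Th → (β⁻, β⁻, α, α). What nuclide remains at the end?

Ra-226

Start: (A, Z) = (234, 90).
After β⁻: (234, 91).
After β⁻: (234, 92).
After α: (230, 90).
After α: (226, 88).
Z = 88 is radium.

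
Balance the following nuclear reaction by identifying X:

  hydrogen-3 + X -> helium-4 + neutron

Conserve mass number: 3 + A = 4 + 1, so A = 2.
Conserve atomic number: 1 + Z = 2 + 0, so Z = 1.
A = 2 and Z = 1 is hydrogen-2 — a deuteron.

deuteron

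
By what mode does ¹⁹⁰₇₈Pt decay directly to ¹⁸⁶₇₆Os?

alpha decay

ΔA = 186 − 190 = -4; ΔZ = 76 − 78 = -2.
A drops by 4 and Z drops by 2 — the signature of alpha emission.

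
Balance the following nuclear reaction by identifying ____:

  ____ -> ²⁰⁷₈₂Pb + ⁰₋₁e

Tl-207

Conserve mass number: A = 207 + 0, so A = 207.
Conserve atomic number: Z = 82 − 1, so Z = 81.
Z = 81 is thallium, so the species is ²⁰⁷₈₁Tl.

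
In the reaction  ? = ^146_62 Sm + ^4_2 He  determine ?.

Conserve mass number: A = 146 + 4, so A = 150.
Conserve atomic number: Z = 62 + 2, so Z = 64.
Z = 64 is gadolinium, so the species is ^150_64 Gd.

Gd-150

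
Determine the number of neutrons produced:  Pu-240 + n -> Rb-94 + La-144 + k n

3

Conserve mass number: 241 = 94 + 144 + k, so k = 241 − 238 = 3.
Check atomic number: 94 = 37 + 57 + 0 = 94. ✓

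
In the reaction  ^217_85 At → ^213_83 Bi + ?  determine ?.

alpha particle

Conserve mass number: 217 = 213 + A, so A = 4.
Conserve atomic number: 85 = 83 + Z, so Z = 2.
A = 4 and Z = 2 is ^4_2 He — an alpha particle.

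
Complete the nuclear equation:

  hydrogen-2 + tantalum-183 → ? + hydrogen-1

Conserve mass number: 2 + 183 = A + 1, so A = 184.
Conserve atomic number: 1 + 73 = Z + 1, so Z = 73.
Z = 73 is tantalum, so the species is tantalum-184.

Ta-184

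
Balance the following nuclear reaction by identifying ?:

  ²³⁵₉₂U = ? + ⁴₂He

Conserve mass number: 235 = A + 4, so A = 231.
Conserve atomic number: 92 = Z + 2, so Z = 90.
Z = 90 is thorium, so the species is ²³¹₉₀Th.

Th-231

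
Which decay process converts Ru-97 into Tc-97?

ΔA = 97 − 97 = 0; ΔZ = 43 − 44 = -1.
A is unchanged and Z drops by 1 — a proton has become a neutron (β⁺ emission or electron capture).

beta-plus decay or electron capture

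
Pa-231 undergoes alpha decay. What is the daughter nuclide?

Alpha decay: mass number changes by -4, atomic number by -2.
A: 231 − 4 = 227; Z: 91 − 2 = 89.
Z = 89 is actinium, so the daughter is Ac-227.

Ac-227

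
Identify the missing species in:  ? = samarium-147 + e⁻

Pm-147

Conserve mass number: A = 147 + 0, so A = 147.
Conserve atomic number: Z = 62 − 1, so Z = 61.
Z = 61 is promethium, so the species is promethium-147.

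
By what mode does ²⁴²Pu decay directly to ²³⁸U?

ΔA = 238 − 242 = -4; ΔZ = 92 − 94 = -2.
A drops by 4 and Z drops by 2 — the signature of alpha emission.

alpha decay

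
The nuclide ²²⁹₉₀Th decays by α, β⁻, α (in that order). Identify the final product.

Fr-221

Start: (A, Z) = (229, 90).
After α: (225, 88).
After β⁻: (225, 89).
After α: (221, 87).
Z = 87 is francium.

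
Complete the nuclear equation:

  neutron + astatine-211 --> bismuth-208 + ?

alpha particle

Conserve mass number: 1 + 211 = 208 + A, so A = 4.
Conserve atomic number: 0 + 85 = 83 + Z, so Z = 2.
A = 4 and Z = 2 is helium-4 — an alpha particle.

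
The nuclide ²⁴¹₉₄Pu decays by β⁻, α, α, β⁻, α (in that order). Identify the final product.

Th-229

Start: (A, Z) = (241, 94).
After β⁻: (241, 95).
After α: (237, 93).
After α: (233, 91).
After β⁻: (233, 92).
After α: (229, 90).
Z = 90 is thorium.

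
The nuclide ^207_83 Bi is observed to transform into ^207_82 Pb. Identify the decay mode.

beta-plus decay or electron capture

ΔA = 207 − 207 = 0; ΔZ = 82 − 83 = -1.
A is unchanged and Z drops by 1 — a proton has become a neutron (β⁺ emission or electron capture).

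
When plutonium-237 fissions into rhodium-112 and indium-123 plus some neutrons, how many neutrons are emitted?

2

Conserve mass number: 237 = 112 + 123 + k, so k = 237 − 235 = 2.
Check atomic number: 94 = 45 + 49 + 0 = 94. ✓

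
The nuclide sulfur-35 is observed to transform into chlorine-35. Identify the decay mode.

ΔA = 35 − 35 = 0; ΔZ = 17 − 16 = +1.
A is unchanged and Z rises by 1 — a neutron has become a proton (β⁻ decay).

beta-minus decay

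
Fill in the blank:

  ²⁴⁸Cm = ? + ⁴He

Pu-244

Conserve mass number: 248 = A + 4, so A = 244.
Conserve atomic number: 96 = Z + 2, so Z = 94.
Z = 94 is plutonium, so the species is ²⁴⁴Pu.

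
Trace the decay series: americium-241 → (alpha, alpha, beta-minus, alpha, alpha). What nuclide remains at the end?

Ra-225

Start: (A, Z) = (241, 95).
After α: (237, 93).
After α: (233, 91).
After β⁻: (233, 92).
After α: (229, 90).
After α: (225, 88).
Z = 88 is radium.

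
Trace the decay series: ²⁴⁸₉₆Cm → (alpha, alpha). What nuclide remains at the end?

Start: (A, Z) = (248, 96).
After α: (244, 94).
After α: (240, 92).
Z = 92 is uranium.

U-240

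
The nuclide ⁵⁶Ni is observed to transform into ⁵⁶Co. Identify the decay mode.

beta-plus decay or electron capture

ΔA = 56 − 56 = 0; ΔZ = 27 − 28 = -1.
A is unchanged and Z drops by 1 — a proton has become a neutron (β⁺ emission or electron capture).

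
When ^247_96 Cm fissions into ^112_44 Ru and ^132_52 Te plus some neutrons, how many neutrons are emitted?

Conserve mass number: 247 = 112 + 132 + k, so k = 247 − 244 = 3.
Check atomic number: 96 = 44 + 52 + 0 = 96. ✓

3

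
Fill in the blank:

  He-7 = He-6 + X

Conserve mass number: 7 = 6 + A, so A = 1.
Conserve atomic number: 2 = 2 + Z, so Z = 0.
A = 1 and Z = 0 is n — a neutron.

neutron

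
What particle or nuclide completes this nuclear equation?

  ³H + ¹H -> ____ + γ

Conserve mass number: 3 + 1 = A + 0, so A = 4.
Conserve atomic number: 1 + 1 = Z + 0, so Z = 2.
A = 4 and Z = 2 is ⁴He — an alpha particle.

He-4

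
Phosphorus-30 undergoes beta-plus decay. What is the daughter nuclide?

Si-30

Beta-plus decay: mass number changes by +0, atomic number by -1.
A: 30 = 30; Z: 15 − 1 = 14.
Z = 14 is silicon, so the daughter is silicon-30.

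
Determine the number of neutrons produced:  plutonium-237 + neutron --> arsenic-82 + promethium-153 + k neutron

3

Conserve mass number: 238 = 82 + 153 + k, so k = 238 − 235 = 3.
Check atomic number: 94 = 33 + 61 + 0 = 94. ✓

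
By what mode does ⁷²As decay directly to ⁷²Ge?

ΔA = 72 − 72 = 0; ΔZ = 32 − 33 = -1.
A is unchanged and Z drops by 1 — a proton has become a neutron (β⁺ emission or electron capture).

beta-plus decay or electron capture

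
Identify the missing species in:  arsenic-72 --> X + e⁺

Ge-72

Conserve mass number: 72 = A + 0, so A = 72.
Conserve atomic number: 33 = Z + 1, so Z = 32.
Z = 32 is germanium, so the species is germanium-72.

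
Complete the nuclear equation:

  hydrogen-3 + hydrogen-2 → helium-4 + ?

Conserve mass number: 3 + 2 = 4 + A, so A = 1.
Conserve atomic number: 1 + 1 = 2 + Z, so Z = 0.
A = 1 and Z = 0 is neutron — a neutron.

neutron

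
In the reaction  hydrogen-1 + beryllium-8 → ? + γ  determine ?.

B-9

Conserve mass number: 1 + 8 = A + 0, so A = 9.
Conserve atomic number: 1 + 4 = Z + 0, so Z = 5.
Z = 5 is boron, so the species is boron-9.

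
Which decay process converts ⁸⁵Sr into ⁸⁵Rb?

ΔA = 85 − 85 = 0; ΔZ = 37 − 38 = -1.
A is unchanged and Z drops by 1 — a proton has become a neutron (β⁺ emission or electron capture).

beta-plus decay or electron capture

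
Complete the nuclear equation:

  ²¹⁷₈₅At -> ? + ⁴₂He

Conserve mass number: 217 = A + 4, so A = 213.
Conserve atomic number: 85 = Z + 2, so Z = 83.
Z = 83 is bismuth, so the species is ²¹³₈₃Bi.

Bi-213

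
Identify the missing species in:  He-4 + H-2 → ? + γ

Conserve mass number: 4 + 2 = A + 0, so A = 6.
Conserve atomic number: 2 + 1 = Z + 0, so Z = 3.
Z = 3 is lithium, so the species is Li-6.

Li-6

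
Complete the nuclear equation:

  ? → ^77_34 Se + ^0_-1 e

As-77

Conserve mass number: A = 77 + 0, so A = 77.
Conserve atomic number: Z = 34 − 1, so Z = 33.
Z = 33 is arsenic, so the species is ^77_33 As.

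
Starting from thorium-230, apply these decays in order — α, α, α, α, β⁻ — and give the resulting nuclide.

Start: (A, Z) = (230, 90).
After α: (226, 88).
After α: (222, 86).
After α: (218, 84).
After α: (214, 82).
After β⁻: (214, 83).
Z = 83 is bismuth.

Bi-214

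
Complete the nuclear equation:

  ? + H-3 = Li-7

alpha particle

Conserve mass number: A + 3 = 7, so A = 4.
Conserve atomic number: Z + 1 = 3, so Z = 2.
A = 4 and Z = 2 is He-4 — an alpha particle.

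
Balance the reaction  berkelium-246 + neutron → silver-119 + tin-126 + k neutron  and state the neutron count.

2

Conserve mass number: 247 = 119 + 126 + k, so k = 247 − 245 = 2.
Check atomic number: 97 = 47 + 50 + 0 = 97. ✓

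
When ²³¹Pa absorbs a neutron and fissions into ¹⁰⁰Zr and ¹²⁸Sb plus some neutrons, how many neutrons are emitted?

Conserve mass number: 232 = 100 + 128 + k, so k = 232 − 228 = 4.
Check atomic number: 91 = 40 + 51 + 0 = 91. ✓

4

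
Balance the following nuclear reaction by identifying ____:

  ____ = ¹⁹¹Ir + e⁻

Os-191

Conserve mass number: A = 191 + 0, so A = 191.
Conserve atomic number: Z = 77 − 1, so Z = 76.
Z = 76 is osmium, so the species is ¹⁹¹Os.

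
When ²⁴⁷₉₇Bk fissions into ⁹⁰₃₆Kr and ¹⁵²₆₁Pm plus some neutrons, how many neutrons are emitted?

5

Conserve mass number: 247 = 90 + 152 + k, so k = 247 − 242 = 5.
Check atomic number: 97 = 36 + 61 + 0 = 97. ✓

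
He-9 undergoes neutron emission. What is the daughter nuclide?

He-8

Neutron emission: mass number changes by -1, atomic number by +0.
A: 9 − 1 = 8; Z: 2 = 2.
Z = 2 is helium, so the daughter is He-8.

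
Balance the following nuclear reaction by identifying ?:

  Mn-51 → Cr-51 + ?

positron

Conserve mass number: 51 = 51 + A, so A = 0.
Conserve atomic number: 25 = 24 + Z, so Z = 1.
A = 0 and Z = 1 is e⁺ — a positron.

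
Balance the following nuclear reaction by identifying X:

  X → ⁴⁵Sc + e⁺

Ti-45

Conserve mass number: A = 45 + 0, so A = 45.
Conserve atomic number: Z = 21 + 1, so Z = 22.
Z = 22 is titanium, so the species is ⁴⁵Ti.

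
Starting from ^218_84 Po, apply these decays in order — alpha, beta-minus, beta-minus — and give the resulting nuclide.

Start: (A, Z) = (218, 84).
After α: (214, 82).
After β⁻: (214, 83).
After β⁻: (214, 84).
Z = 84 is polonium.

Po-214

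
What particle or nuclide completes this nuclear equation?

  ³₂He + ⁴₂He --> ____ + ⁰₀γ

Conserve mass number: 3 + 4 = A + 0, so A = 7.
Conserve atomic number: 2 + 2 = Z + 0, so Z = 4.
Z = 4 is beryllium, so the species is ⁷₄Be.

Be-7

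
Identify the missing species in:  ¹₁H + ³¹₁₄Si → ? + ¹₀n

P-31

Conserve mass number: 1 + 31 = A + 1, so A = 31.
Conserve atomic number: 1 + 14 = Z + 0, so Z = 15.
Z = 15 is phosphorus, so the species is ³¹₁₅P.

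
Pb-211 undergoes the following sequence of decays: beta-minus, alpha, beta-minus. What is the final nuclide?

Start: (A, Z) = (211, 82).
After β⁻: (211, 83).
After α: (207, 81).
After β⁻: (207, 82).
Z = 82 is lead.

Pb-207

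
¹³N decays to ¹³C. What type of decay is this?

beta-plus decay or electron capture

ΔA = 13 − 13 = 0; ΔZ = 6 − 7 = -1.
A is unchanged and Z drops by 1 — a proton has become a neutron (β⁺ emission or electron capture).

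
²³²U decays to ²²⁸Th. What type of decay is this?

alpha decay

ΔA = 228 − 232 = -4; ΔZ = 90 − 92 = -2.
A drops by 4 and Z drops by 2 — the signature of alpha emission.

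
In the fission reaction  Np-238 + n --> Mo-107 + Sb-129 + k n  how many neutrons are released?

Conserve mass number: 239 = 107 + 129 + k, so k = 239 − 236 = 3.
Check atomic number: 93 = 42 + 51 + 0 = 93. ✓

3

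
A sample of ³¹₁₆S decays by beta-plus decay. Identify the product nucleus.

Beta-plus decay: mass number changes by +0, atomic number by -1.
A: 31 = 31; Z: 16 − 1 = 15.
Z = 15 is phosphorus, so the daughter is ³¹₁₅P.

P-31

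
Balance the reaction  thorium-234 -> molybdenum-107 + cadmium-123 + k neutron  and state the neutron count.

Conserve mass number: 234 = 107 + 123 + k, so k = 234 − 230 = 4.
Check atomic number: 90 = 42 + 48 + 0 = 90. ✓

4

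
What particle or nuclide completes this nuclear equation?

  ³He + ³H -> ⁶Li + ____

Conserve mass number: 3 + 3 = 6 + A, so A = 0.
Conserve atomic number: 2 + 1 = 3 + Z, so Z = 0.
A = 0 and Z = 0 is γ — a gamma ray.

gamma ray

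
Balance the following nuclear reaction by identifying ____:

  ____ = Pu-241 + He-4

Conserve mass number: A = 241 + 4, so A = 245.
Conserve atomic number: Z = 94 + 2, so Z = 96.
Z = 96 is curium, so the species is Cm-245.

Cm-245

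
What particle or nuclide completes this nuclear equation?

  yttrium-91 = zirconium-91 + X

Conserve mass number: 91 = 91 + A, so A = 0.
Conserve atomic number: 39 = 40 + Z, so Z = -1.
A = 0 and Z = -1 is e⁻ — a beta-minus particle.

beta-minus particle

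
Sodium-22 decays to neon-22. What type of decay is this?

beta-plus decay or electron capture

ΔA = 22 − 22 = 0; ΔZ = 10 − 11 = -1.
A is unchanged and Z drops by 1 — a proton has become a neutron (β⁺ emission or electron capture).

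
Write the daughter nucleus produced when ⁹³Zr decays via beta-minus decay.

Beta-minus decay: mass number changes by +0, atomic number by +1.
A: 93 = 93; Z: 40 + 1 = 41.
Z = 41 is niobium, so the daughter is ⁹³Nb.

Nb-93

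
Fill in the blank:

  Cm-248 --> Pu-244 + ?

alpha particle

Conserve mass number: 248 = 244 + A, so A = 4.
Conserve atomic number: 96 = 94 + Z, so Z = 2.
A = 4 and Z = 2 is He-4 — an alpha particle.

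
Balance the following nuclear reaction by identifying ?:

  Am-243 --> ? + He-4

Conserve mass number: 243 = A + 4, so A = 239.
Conserve atomic number: 95 = Z + 2, so Z = 93.
Z = 93 is neptunium, so the species is Np-239.

Np-239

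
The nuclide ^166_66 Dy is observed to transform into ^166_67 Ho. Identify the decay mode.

beta-minus decay

ΔA = 166 − 166 = 0; ΔZ = 67 − 66 = +1.
A is unchanged and Z rises by 1 — a neutron has become a proton (β⁻ decay).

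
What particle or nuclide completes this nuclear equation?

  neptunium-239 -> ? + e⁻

Conserve mass number: 239 = A + 0, so A = 239.
Conserve atomic number: 93 = Z − 1, so Z = 94.
Z = 94 is plutonium, so the species is plutonium-239.

Pu-239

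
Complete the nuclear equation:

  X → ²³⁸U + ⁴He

Pu-242

Conserve mass number: A = 238 + 4, so A = 242.
Conserve atomic number: Z = 92 + 2, so Z = 94.
Z = 94 is plutonium, so the species is ²⁴²Pu.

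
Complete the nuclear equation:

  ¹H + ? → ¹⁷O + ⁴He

F-20

Conserve mass number: 1 + A = 17 + 4, so A = 20.
Conserve atomic number: 1 + Z = 8 + 2, so Z = 9.
Z = 9 is fluorine, so the species is ²⁰F.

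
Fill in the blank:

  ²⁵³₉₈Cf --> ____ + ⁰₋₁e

Es-253

Conserve mass number: 253 = A + 0, so A = 253.
Conserve atomic number: 98 = Z − 1, so Z = 99.
Z = 99 is einsteinium, so the species is ²⁵³₉₉Es.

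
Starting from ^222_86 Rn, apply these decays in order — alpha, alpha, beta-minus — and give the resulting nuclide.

Start: (A, Z) = (222, 86).
After α: (218, 84).
After α: (214, 82).
After β⁻: (214, 83).
Z = 83 is bismuth.

Bi-214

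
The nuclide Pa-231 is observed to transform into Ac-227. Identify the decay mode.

ΔA = 227 − 231 = -4; ΔZ = 89 − 91 = -2.
A drops by 4 and Z drops by 2 — the signature of alpha emission.

alpha decay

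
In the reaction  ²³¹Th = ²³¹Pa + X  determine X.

Conserve mass number: 231 = 231 + A, so A = 0.
Conserve atomic number: 90 = 91 + Z, so Z = -1.
A = 0 and Z = -1 is e⁻ — a beta-minus particle.

beta-minus particle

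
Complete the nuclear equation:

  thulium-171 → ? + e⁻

Yb-171

Conserve mass number: 171 = A + 0, so A = 171.
Conserve atomic number: 69 = Z − 1, so Z = 70.
Z = 70 is ytterbium, so the species is ytterbium-171.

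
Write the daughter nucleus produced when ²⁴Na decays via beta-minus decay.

Mg-24

Beta-minus decay: mass number changes by +0, atomic number by +1.
A: 24 = 24; Z: 11 + 1 = 12.
Z = 12 is magnesium, so the daughter is ²⁴Mg.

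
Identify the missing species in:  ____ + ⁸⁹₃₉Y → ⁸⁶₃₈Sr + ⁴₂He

Conserve mass number: A + 89 = 86 + 4, so A = 1.
Conserve atomic number: Z + 39 = 38 + 2, so Z = 1.
A = 1 and Z = 1 is ¹₁H — a proton.

proton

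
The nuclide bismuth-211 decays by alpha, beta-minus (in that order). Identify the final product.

Pb-207

Start: (A, Z) = (211, 83).
After α: (207, 81).
After β⁻: (207, 82).
Z = 82 is lead.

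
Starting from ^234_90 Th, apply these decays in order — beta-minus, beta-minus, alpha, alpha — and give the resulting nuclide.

Start: (A, Z) = (234, 90).
After β⁻: (234, 91).
After β⁻: (234, 92).
After α: (230, 90).
After α: (226, 88).
Z = 88 is radium.

Ra-226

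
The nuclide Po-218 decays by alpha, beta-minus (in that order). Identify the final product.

Start: (A, Z) = (218, 84).
After α: (214, 82).
After β⁻: (214, 83).
Z = 83 is bismuth.

Bi-214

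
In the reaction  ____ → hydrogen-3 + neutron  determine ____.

H-4

Conserve mass number: A = 3 + 1, so A = 4.
Conserve atomic number: Z = 1 + 0, so Z = 1.
Z = 1 is hydrogen, so the species is hydrogen-4.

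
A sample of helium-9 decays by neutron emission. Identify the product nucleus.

Neutron emission: mass number changes by -1, atomic number by +0.
A: 9 − 1 = 8; Z: 2 = 2.
Z = 2 is helium, so the daughter is helium-8.

He-8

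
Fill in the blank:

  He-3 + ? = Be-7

Conserve mass number: 3 + A = 7, so A = 4.
Conserve atomic number: 2 + Z = 4, so Z = 2.
A = 4 and Z = 2 is He-4 — an alpha particle.

alpha particle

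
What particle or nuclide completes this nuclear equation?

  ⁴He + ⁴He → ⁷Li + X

Conserve mass number: 4 + 4 = 7 + A, so A = 1.
Conserve atomic number: 2 + 2 = 3 + Z, so Z = 1.
A = 1 and Z = 1 is ¹H — a proton.

proton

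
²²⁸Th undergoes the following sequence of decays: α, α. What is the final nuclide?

Rn-220

Start: (A, Z) = (228, 90).
After α: (224, 88).
After α: (220, 86).
Z = 86 is radon.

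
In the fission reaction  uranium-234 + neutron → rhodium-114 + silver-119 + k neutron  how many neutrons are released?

Conserve mass number: 235 = 114 + 119 + k, so k = 235 − 233 = 2.
Check atomic number: 92 = 45 + 47 + 0 = 92. ✓

2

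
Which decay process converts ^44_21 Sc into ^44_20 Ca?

beta-plus decay or electron capture

ΔA = 44 − 44 = 0; ΔZ = 20 − 21 = -1.
A is unchanged and Z drops by 1 — a proton has become a neutron (β⁺ emission or electron capture).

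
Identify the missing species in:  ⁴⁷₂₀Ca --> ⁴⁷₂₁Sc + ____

beta-minus particle

Conserve mass number: 47 = 47 + A, so A = 0.
Conserve atomic number: 20 = 21 + Z, so Z = -1.
A = 0 and Z = -1 is ⁰₋₁e — a beta-minus particle.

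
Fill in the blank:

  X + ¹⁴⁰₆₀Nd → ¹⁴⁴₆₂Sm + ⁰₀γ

Conserve mass number: A + 140 = 144 + 0, so A = 4.
Conserve atomic number: Z + 60 = 62 + 0, so Z = 2.
A = 4 and Z = 2 is ⁴₂He — an alpha particle.

alpha particle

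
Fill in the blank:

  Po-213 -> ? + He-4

Conserve mass number: 213 = A + 4, so A = 209.
Conserve atomic number: 84 = Z + 2, so Z = 82.
Z = 82 is lead, so the species is Pb-209.

Pb-209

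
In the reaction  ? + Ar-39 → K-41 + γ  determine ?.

Conserve mass number: A + 39 = 41 + 0, so A = 2.
Conserve atomic number: Z + 18 = 19 + 0, so Z = 1.
A = 2 and Z = 1 is H-2 — a deuteron.

deuteron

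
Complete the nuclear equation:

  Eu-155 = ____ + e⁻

Gd-155

Conserve mass number: 155 = A + 0, so A = 155.
Conserve atomic number: 63 = Z − 1, so Z = 64.
Z = 64 is gadolinium, so the species is Gd-155.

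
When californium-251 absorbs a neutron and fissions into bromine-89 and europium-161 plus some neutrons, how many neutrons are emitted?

2

Conserve mass number: 252 = 89 + 161 + k, so k = 252 − 250 = 2.
Check atomic number: 98 = 35 + 63 + 0 = 98. ✓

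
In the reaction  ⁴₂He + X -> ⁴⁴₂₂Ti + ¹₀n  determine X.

Conserve mass number: 4 + A = 44 + 1, so A = 41.
Conserve atomic number: 2 + Z = 22 + 0, so Z = 20.
Z = 20 is calcium, so the species is ⁴¹₂₀Ca.

Ca-41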